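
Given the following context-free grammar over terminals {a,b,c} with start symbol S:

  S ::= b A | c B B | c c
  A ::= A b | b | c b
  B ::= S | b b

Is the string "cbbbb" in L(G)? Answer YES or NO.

Convert to CNF:
  S -> T0 A | T1 T1 | T1 X3
  A -> A T0 | T1 T0 | b
  B -> T0 A | T0 T0 | T1 T1 | T1 X2
  T0 -> b
  T1 -> c
  X2 -> B B
  X3 -> B B

CYK fill:
  [0..0]={T1}  "c"  orig:{}
  [1..1]={A,T0}  "b"  orig:{A}
  [2..2]={A,T0}  "b"  orig:{A}
  [3..3]={A,T0}  "b"  orig:{A}
  [4..4]={A,T0}  "b"  orig:{A}
  [0..1]={A}  "cb"
  [1..2]={A,B,S}  "bb"
  [2..3]={A,B,S}  "bb"
  [3..4]={A,B,S}  "bb"
  [0..2]={A}  "cbb"
  [1..3]={A,B,S}  "bbb"
  [2..4]={A,B,S}  "bbb"
  [0..3]={A}  "cbbb"
  [1..4]={A,B,S,X2,X3}  "bbbb"  orig:{A,B,S}
  [0..4]={A,B,S}  "cbbbb"

S ∈ T[0,4] ⇒ YES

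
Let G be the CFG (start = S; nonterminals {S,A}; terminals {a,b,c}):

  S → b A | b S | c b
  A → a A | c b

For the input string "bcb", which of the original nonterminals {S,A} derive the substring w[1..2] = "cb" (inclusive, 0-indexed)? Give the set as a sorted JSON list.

Convert to CNF:
  S -> T1 T2 | T2 A | T2 S
  A -> T0 A | T1 T2
  T0 -> a
  T1 -> c
  T2 -> b

CYK fill, restricted to cells inside w[1..2]:
  [1..1]={T1}  "c"  orig:{}
  [2..2]={T2}  "b"  orig:{}
  [1..2]={A,S}  "cb"

Original NTs in T[1,2] deriving "cb": ["A", "S"]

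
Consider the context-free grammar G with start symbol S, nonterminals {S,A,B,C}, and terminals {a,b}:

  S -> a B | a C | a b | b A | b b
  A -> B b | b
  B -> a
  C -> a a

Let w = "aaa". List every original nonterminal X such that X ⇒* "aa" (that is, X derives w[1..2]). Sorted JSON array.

Convert to CNF:
  S -> T0 A | T0 T0 | T1 B | T1 C | T1 T0
  A -> B T0 | b
  B -> a
  C -> T1 T1
  T0 -> b
  T1 -> a

CYK table (by increasing span), restricted to cells inside w[1..2]:
  [1..1]={B,T1}  "a"  orig:{B}
  [2..2]={B,T1}  "a"  orig:{B}
  [1..2]={C,S}  "aa"

Original NTs in T[1,2] deriving "aa": ["C", "S"]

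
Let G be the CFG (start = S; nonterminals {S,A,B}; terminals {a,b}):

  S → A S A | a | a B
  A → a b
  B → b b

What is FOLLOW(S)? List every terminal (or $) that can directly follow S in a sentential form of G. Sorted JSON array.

FIRST sets, iterate to fixpoint:
[1]
  A via A→a b: +{a}
  B via B→b b: +{b}
  S via S→A S A: +{a}
  S: {a}  A: {a}  B: {b}
[2] done
  S: {a}  A: {a}  B: {b}

FOLLOW sets:
FOLLOW(S) := {$}
iter 1:
  S→A S A: FOLLOW(A) ⊇ FIRST(S) = {a}; new: +{a}
  S→A S A: FOLLOW(S) ⊇ FIRST(A) = {a}; new: +{a}
  S→A S A: FOLLOW(A) ⊇ FOLLOW(S) ⊇ {$,a}; new: +{$}
  S→a B: FOLLOW(B) ⊇ FOLLOW(S) ⊇ {$,a}; new: +{$,a}
  FOLLOW(S)={$,a}  FOLLOW(A)={$,a}  FOLLOW(B)={$,a}
iter 2: done
  FOLLOW(S)={$,a}  FOLLOW(A)={$,a}  FOLLOW(B)={$,a}

FOLLOW(S) = ["$", "a"]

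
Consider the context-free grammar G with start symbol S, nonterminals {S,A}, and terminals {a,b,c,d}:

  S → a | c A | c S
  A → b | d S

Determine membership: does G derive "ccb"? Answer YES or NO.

Convert to CNF:
  S -> T1 A | T1 S | a
  A -> T0 S | b
  T0 -> d
  T1 -> c

CYK table (by increasing span):
  cell(0,0) c: {T1}  orig:{}
  cell(1,1) c: {T1}  orig:{}
  cell(2,2) b: {A}
  cell(0,1) cc: ∅
  cell(1,2) cb: {S}
  cell(0,2) ccb: {S}

S ∈ T[0,2] ⇒ YES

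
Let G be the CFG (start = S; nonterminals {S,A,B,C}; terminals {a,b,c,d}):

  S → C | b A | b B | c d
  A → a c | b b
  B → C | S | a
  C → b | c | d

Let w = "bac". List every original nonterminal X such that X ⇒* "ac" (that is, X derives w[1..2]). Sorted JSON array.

Convert to CNF:
  S -> T1 T3 | T2 A | T2 B | b | c | d
  A -> T0 T1 | T2 T2
  B -> T1 T3 | T2 A | T2 B | a | b | c | d
  C -> b | c | d
  T0 -> a
  T1 -> c
  T2 -> b
  T3 -> d

Fill CYK table bottom-up (cells [i..j] with 1 ≤ i ≤ j ≤ 2 only):
  T[1,1] 'a' = {B,T0}  orig:{B}
  T[2,2] 'c' = {B,C,S,T1}  orig:{B,C,S}
  T[1,2] 'ac' = {A}

Original NTs in T[1,2] deriving "ac": ["A"]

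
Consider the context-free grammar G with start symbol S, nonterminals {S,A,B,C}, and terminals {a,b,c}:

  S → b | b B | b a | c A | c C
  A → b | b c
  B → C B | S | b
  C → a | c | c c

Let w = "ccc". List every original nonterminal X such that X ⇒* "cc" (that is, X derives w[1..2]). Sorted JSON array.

Convert to CNF:
  S -> T0 B | T0 T2 | T1 A | T1 C | b
  A -> T0 T1 | b
  B -> C B | T0 B | T0 T2 | T1 A | T1 C | b
  C -> T1 T1 | a | c
  T0 -> b
  T1 -> c
  T2 -> a

Fill CYK table bottom-up, restricted to cells inside w[1..2]:
  [1..1]={C,T1}  "c"  orig:{C}
  [2..2]={C,T1}  "c"  orig:{C}
  [1..2]={B,C,S}  "cc"

Original NTs in T[1,2] deriving "cc": ["B", "C", "S"]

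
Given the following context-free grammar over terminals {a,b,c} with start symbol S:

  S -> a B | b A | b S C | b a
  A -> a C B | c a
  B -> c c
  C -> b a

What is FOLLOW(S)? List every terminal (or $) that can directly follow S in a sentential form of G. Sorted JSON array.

FIRST sets, iterate to fixpoint:
pass 1:
  A via A→a C B: +{a}
  A via A→c a: +{c}
  B via B→c c: +{c}
  C via C→b a: +{b}
  S via S→a B: +{a}
  S via S→b A: +{b}
  FIRST[S]={a,b}  FIRST[A]={a,c}  FIRST[B]={c}  FIRST[C]={b}
pass 2: done
  FIRST[S]={a,b}  FIRST[A]={a,c}  FIRST[B]={c}  FIRST[C]={b}

FOLLOW sets:
FOLLOW(S) := {$}
iter 1:
  A→a C B: FOLLOW(C) ⊇ FIRST(B) = {c}; new: +{c}
  S→a B: FOLLOW(B) ⊇ FOLLOW(S) ⊇ {$}; new: +{$}
  S→b A: FOLLOW(A) ⊇ FOLLOW(S) ⊇ {$}; new: +{$}
  S→b S C: FOLLOW(S) ⊇ FIRST(C) = {b}; new: +{b}
  S→b S C: FOLLOW(C) ⊇ FOLLOW(S) ⊇ {$,b}; new: +{$,b}
  S: {$,b}  A: {$}  B: {$}  C: {$,b,c}
iter 2:
  S→a B: FOLLOW(B) ⊇ FOLLOW(S) ⊇ {$,b}; new: +{b}
  S→b A: FOLLOW(A) ⊇ FOLLOW(S) ⊇ {$,b}; new: +{b}
  S: {$,b}  A: {$,b}  B: {$,b}  C: {$,b,c}
iter 3: done
  S: {$,b}  A: {$,b}  B: {$,b}  C: {$,b,c}

FOLLOW(S) = ["$", "b"]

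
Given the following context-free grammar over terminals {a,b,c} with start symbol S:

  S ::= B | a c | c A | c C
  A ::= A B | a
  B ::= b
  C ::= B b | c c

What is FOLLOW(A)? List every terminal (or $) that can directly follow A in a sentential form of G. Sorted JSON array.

FIRST iteration:
round 1:
  A via A→a: +{a}
  B via B→b: +{b}
  C via C→B b: +{b}
  C via C→c c: +{c}
  S via S→B: +{b}
  S via S→a c: +{a}
  S via S→c A: +{c}
  S: {a,b,c}  A: {a}  B: {b}  C: {b,c}
round 2: (no change)
  S: {a,b,c}  A: {a}  B: {b}  C: {b,c}

Compute FOLLOW by fixpoint:
seed FOLLOW(S) with $
[1]
  A→A B: FOLLOW(A) ⊇ FIRST(B) = {b}; new: +{b}
  A→A B: FOLLOW(B) ⊇ FOLLOW(A) ⊇ {b}; new: +{b}
  S→B: FOLLOW(B) ⊇ FOLLOW(S) ⊇ {$}; new: +{$}
  S→c A: FOLLOW(A) ⊇ FOLLOW(S) ⊇ {$}; new: +{$}
  S→c C: FOLLOW(C) ⊇ FOLLOW(S) ⊇ {$}; new: +{$}
  FOLLOW[S]={$}  FOLLOW[A]={$,b}  FOLLOW[B]={$,b}  FOLLOW[C]={$}
[2] — fixpoint
  FOLLOW[S]={$}  FOLLOW[A]={$,b}  FOLLOW[B]={$,b}  FOLLOW[C]={$}

FOLLOW(A) = ["$", "b"]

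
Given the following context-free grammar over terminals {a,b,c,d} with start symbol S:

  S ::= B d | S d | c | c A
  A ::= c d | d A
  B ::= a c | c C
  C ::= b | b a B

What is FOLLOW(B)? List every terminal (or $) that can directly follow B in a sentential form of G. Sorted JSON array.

FIRST sets, iterate to fixpoint:
iter 1:
  A via A→c d: +{c}
  A via A→d A: +{d}
  B via B→a c: +{a}
  B via B→c C: +{c}
  C via C→b: +{b}
  S via S→B d: +{a,c}
  S: {a,c}  A: {c,d}  B: {a,c}  C: {b}
iter 2: — fixpoint
  S: {a,c}  A: {c,d}  B: {a,c}  C: {b}

FOLLOW iteration:
initialize: $ ∈ FOLLOW(S)
iter 1:
  S→B d: FOLLOW(B) ⊇ FIRST(d) = {d}; new: +{d}
  S→S d: FOLLOW(S) ⊇ FIRST(d) = {d}; new: +{d}
  S→c A: FOLLOW(A) ⊇ FOLLOW(S) ⊇ {$,d}; new: +{$,d}
  FOLLOW(S)={$,d}  FOLLOW(A)={$,d}  FOLLOW(B)={d}  FOLLOW(C)={}
iter 2:
  B→c C: FOLLOW(C) ⊇ FOLLOW(B) ⊇ {d}; new: +{d}
  FOLLOW(S)={$,d}  FOLLOW(A)={$,d}  FOLLOW(B)={d}  FOLLOW(C)={d}
iter 3: (stable)
  FOLLOW(S)={$,d}  FOLLOW(A)={$,d}  FOLLOW(B)={d}  FOLLOW(C)={d}

FOLLOW(B) = ["d"]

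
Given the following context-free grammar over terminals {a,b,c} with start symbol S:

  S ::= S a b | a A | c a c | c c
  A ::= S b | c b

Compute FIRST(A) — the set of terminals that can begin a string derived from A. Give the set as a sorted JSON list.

FIRST sets, iterate to fixpoint:
pass 1:
  A via A→c b: +{c}
  S via S→a A: +{a}
  S via S→c a c: +{c}
  FIRST(S)={a,c}  FIRST(A)={c}
pass 2:
  A via A→S b: +{a}
  FIRST(S)={a,c}  FIRST(A)={a,c}
pass 3: (stable)
  FIRST(S)={a,c}  FIRST(A)={a,c}

FIRST(A) = ["a", "c"]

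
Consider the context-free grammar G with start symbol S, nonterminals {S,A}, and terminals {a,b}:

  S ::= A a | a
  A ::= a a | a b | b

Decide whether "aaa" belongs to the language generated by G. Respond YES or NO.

CNF form of G:
  S -> A T0 | a
  A -> T0 T0 | T0 T1 | b
  T0 -> a
  T1 -> b

Fill CYK table bottom-up:
  [0..0]={S,T0}  "a"  orig:{S}
  [1..1]={S,T0}  "a"  orig:{S}
  [2..2]={S,T0}  "a"  orig:{S}
  [0..1]={A}  "aa"
  [1..2]={A}  "aa"
  [0..2]={S}  "aaa"

S ∈ T[0,2] ⇒ YES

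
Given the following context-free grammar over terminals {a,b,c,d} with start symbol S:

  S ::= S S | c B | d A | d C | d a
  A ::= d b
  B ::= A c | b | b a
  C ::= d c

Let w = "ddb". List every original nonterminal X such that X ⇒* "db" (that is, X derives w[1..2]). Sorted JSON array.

Convert to CNF:
  S -> S S | T0 A | T0 C | T0 T3 | T2 B
  A -> T0 T1
  B -> A T2 | T1 T3 | b
  C -> T0 T2
  T0 -> d
  T1 -> b
  T2 -> c
  T3 -> a

CYK table (by increasing span) (cells [i..j] with 1 ≤ i ≤ j ≤ 2 only):
  T[1,1] 'd' = {T0}  orig:{}
  T[2,2] 'b' = {B,T1}  orig:{B}
  T[1,2] 'db' = {A}

Original NTs in T[1,2] deriving "db": ["A"]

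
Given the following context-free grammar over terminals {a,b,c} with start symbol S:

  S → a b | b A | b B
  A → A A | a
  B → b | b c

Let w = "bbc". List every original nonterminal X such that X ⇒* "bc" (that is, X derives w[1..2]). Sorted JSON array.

Convert to CNF:
  S -> T0 A | T0 B | T2 T0
  A -> A A | a
  B -> T0 T1 | b
  T0 -> b
  T1 -> c
  T2 -> a

CYK fill (cells [i..j] with 1 ≤ i ≤ j ≤ 2 only):
  T[1,1] 'b' = {B,T0}  orig:{B}
  T[2,2] 'c' = {T1}  orig:{}
  T[1,2] 'bc' = {B}

Original NTs in T[1,2] deriving "bc": ["B"]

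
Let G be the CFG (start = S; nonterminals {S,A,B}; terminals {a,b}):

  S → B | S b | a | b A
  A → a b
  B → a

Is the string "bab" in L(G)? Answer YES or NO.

Convert to CNF:
  S -> S T1 | T1 A | a
  A -> T0 T1
  B -> a
  T0 -> a
  T1 -> b

CYK table (by increasing span):
  [0..0]={T1}  "b"  orig:{}
  [1..1]={B,S,T0}  "a"  orig:{B,S}
  [2..2]={T1}  "b"  orig:{}
  [0..1]=∅  "ba"
  [1..2]={A,S}  "ab"
  [0..2]={S}  "bab"

S ∈ T[0,2] ⇒ YES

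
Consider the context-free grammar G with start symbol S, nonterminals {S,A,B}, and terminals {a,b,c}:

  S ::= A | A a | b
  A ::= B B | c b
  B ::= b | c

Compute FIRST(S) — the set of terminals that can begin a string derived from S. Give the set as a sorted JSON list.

FIRST sets, iterate to fixpoint:
pass 1:
  A via A→c b: +{c}
  B via B→b: +{b}
  B via B→c: +{c}
  S via S→A: +{c}
  S via S→b: +{b}
  S: {b,c}  A: {c}  B: {b,c}
pass 2:
  A via A→B B: +{b}
  S: {b,c}  A: {b,c}  B: {b,c}
pass 3: (stable)
  S: {b,c}  A: {b,c}  B: {b,c}

FIRST(S) = ["b", "c"]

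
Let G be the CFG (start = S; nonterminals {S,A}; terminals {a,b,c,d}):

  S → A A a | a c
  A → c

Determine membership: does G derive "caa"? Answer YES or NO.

Convert to CNF:
  S -> A X2 | T0 T1
  A -> c
  T0 -> a
  T1 -> c
  X2 -> A T0

CYK fill:
  T[0,0] 'c' = {A,T1}  orig:{A}
  T[1,1] 'a' = {T0}  orig:{}
  T[2,2] 'a' = {T0}  orig:{}
  T[0,1] 'ca' = {X2}  orig:{}
  T[1,2] 'aa' = ∅
  T[0,2] 'caa' = ∅

S ∉ T[0,2] ⇒ NO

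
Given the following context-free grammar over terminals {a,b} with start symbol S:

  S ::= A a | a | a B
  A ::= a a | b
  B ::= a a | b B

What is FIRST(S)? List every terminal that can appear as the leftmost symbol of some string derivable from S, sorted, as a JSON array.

FIRST sets, iterate to fixpoint:
[1]
  A via A→a a: +{a}
  A via A→b: +{b}
  B via B→a a: +{a}
  B via B→b B: +{b}
  S via S→A a: +{a,b}
  FIRST[S]={a,b}  FIRST[A]={a,b}  FIRST[B]={a,b}
[2] (stable)
  FIRST[S]={a,b}  FIRST[A]={a,b}  FIRST[B]={a,b}

FIRST(S) = ["a", "b"]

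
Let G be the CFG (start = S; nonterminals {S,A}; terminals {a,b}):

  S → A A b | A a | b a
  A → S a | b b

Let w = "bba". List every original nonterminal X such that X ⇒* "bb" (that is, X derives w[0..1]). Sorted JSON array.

Convert to CNF:
  S -> A T0 | A X2 | T1 T0
  A -> S T0 | T1 T1
  T0 -> a
  T1 -> b
  X2 -> A T1

Fill CYK table bottom-up, restricted to cells inside w[0..1]:
  cell(0,0) b: {T1}  orig:{}
  cell(1,1) b: {T1}  orig:{}
  cell(0,1) bb: {A}

Original NTs in T[0,1] deriving "bb": ["A"]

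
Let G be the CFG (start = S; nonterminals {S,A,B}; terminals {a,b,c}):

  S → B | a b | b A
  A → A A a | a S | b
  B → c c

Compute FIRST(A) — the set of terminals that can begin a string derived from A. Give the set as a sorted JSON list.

FIRST sets, iterate to fixpoint:
[1]
  A via A→a S: +{a}
  A via A→b: +{b}
  B via B→c c: +{c}
  S via S→B: +{c}
  S via S→a b: +{a}
  S via S→b A: +{b}
  FIRST(S)={a,b,c}  FIRST(A)={a,b}  FIRST(B)={c}
[2] done
  FIRST(S)={a,b,c}  FIRST(A)={a,b}  FIRST(B)={c}

FIRST(A) = ["a", "b"]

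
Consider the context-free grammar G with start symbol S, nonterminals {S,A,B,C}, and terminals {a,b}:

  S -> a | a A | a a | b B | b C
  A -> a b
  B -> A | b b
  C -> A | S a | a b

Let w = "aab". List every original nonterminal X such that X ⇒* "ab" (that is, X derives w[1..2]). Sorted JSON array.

CNF form of G:
  S -> T0 A | T0 T0 | T1 B | T1 C | a
  A -> T0 T1
  B -> T0 T1 | T1 T1
  C -> S T0 | T0 T1
  T0 -> a
  T1 -> b

CYK table (by increasing span) — only the sub-triangle for w[1..2]:
  T[1,1] 'a' = {S,T0}  orig:{S}
  T[2,2] 'b' = {T1}  orig:{}
  T[1,2] 'ab' = {A,B,C}

Original NTs in T[1,2] deriving "ab": ["A", "B", "C"]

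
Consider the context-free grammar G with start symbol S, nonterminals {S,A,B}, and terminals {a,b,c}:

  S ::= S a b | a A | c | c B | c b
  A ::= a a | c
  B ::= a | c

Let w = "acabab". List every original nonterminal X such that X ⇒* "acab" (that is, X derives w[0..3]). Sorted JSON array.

CNF form of G:
  S -> S X3 | T0 A | T2 B | T2 T1 | c
  A -> T0 T0 | c
  B -> a | c
  T0 -> a
  T1 -> b
  T2 -> c
  X3 -> T0 T1

Fill CYK table bottom-up, restricted to cells inside w[0..3]:
  T[0,0] 'a' = {B,T0}  orig:{B}
  T[1,1] 'c' = {A,B,S,T2}  orig:{A,B,S}
  T[2,2] 'a' = {B,T0}  orig:{B}
  T[3,3] 'b' = {T1}  orig:{}
  T[0,1] 'ac' = {S}
  T[1,2] 'ca' = {S}
  T[2,3] 'ab' = {X3}  orig:{}
  T[0,2] 'aca' = ∅
  T[1,3] 'cab' = {S}
  T[0,3] 'acab' = {S}

Original NTs in T[0,3] deriving "acab": ["S"]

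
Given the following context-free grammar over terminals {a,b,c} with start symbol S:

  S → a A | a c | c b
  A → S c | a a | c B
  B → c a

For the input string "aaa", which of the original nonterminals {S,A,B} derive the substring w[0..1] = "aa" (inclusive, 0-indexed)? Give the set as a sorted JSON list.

CNF form of G:
  S -> T0 T2 | T1 A | T1 T0
  A -> S T0 | T0 B | T1 T1
  B -> T0 T1
  T0 -> c
  T1 -> a
  T2 -> b

Fill CYK table bottom-up, restricted to cells inside w[0..1]:
  cell(0,0) a: {T1}  orig:{}
  cell(1,1) a: {T1}  orig:{}
  cell(0,1) aa: {A}

Original NTs in T[0,1] deriving "aa": ["A"]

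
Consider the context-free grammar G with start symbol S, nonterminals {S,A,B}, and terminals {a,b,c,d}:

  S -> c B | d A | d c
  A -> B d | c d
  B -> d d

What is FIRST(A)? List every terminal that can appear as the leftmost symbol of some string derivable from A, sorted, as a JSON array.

FIRST iteration:
iter 1:
  A via A→c d: +{c}
  B via B→d d: +{d}
  S via S→c B: +{c}
  S via S→d A: +{d}
  FIRST(S)={c,d}  FIRST(A)={c}  FIRST(B)={d}
iter 2:
  A via A→B d: +{d}
  FIRST(S)={c,d}  FIRST(A)={c,d}  FIRST(B)={d}
iter 3: (no change)
  FIRST(S)={c,d}  FIRST(A)={c,d}  FIRST(B)={d}

FIRST(A) = ["c", "d"]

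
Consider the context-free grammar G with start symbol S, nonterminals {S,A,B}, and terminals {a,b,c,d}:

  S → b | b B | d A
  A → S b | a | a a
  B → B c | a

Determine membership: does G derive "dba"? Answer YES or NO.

Convert to CNF:
  S -> T0 B | T3 A | b
  A -> S T0 | T1 T1 | a
  B -> B T2 | a
  T0 -> b
  T1 -> a
  T2 -> c
  T3 -> d

Fill CYK table bottom-up:
  cell(0,0) d: {T3}  orig:{}
  cell(1,1) b: {S,T0}  orig:{S}
  cell(2,2) a: {A,B,T1}  orig:{A,B}
  cell(0,1) db: ∅
  cell(1,2) ba: {S}
  cell(0,2) dba: ∅

S ∉ T[0,2] ⇒ NO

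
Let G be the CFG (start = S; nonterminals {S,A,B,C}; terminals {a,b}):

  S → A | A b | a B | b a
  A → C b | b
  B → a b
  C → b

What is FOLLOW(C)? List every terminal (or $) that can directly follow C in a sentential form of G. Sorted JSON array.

FIRST iteration:
[1]
  A via A→b: +{b}
  B via B→a b: +{a}
  C via C→b: +{b}
  S via S→A: +{b}
  S via S→a B: +{a}
  FIRST(S)={a,b}  FIRST(A)={b}  FIRST(B)={a}  FIRST(C)={b}
[2] (no change)
  FIRST(S)={a,b}  FIRST(A)={b}  FIRST(B)={a}  FIRST(C)={b}

FOLLOW sets:
seed FOLLOW(S) with $
iter 1:
  A→C b: FOLLOW(C) ⊇ FIRST(b) = {b}; new: +{b}
  S→A: FOLLOW(A) ⊇ FOLLOW(S) ⊇ {$}; new: +{$}
  S→A b: FOLLOW(A) ⊇ FIRST(b) = {b}; new: +{b}
  S→a B: FOLLOW(B) ⊇ FOLLOW(S) ⊇ {$}; new: +{$}
  S: {$}  A: {$,b}  B: {$}  C: {b}
iter 2: — fixpoint
  S: {$}  A: {$,b}  B: {$}  C: {b}

FOLLOW(C) = ["b"]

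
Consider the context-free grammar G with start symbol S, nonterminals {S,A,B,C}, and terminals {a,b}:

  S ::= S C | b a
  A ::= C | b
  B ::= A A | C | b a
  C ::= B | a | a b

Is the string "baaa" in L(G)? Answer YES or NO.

Convert to CNF:
  S -> S C | T1 T0
  A -> A A | T0 T1 | T1 T0 | a | b
  B -> A A | T0 T1 | T1 T0 | a
  C -> A A | T0 T1 | T1 T0 | a
  T0 -> a
  T1 -> b

Fill CYK table bottom-up:
  cell(0,0) b: {A,T1}  orig:{A}
  cell(1,1) a: {A,B,C,T0}  orig:{A,B,C}
  cell(2,2) a: {A,B,C,T0}  orig:{A,B,C}
  cell(3,3) a: {A,B,C,T0}  orig:{A,B,C}
  cell(0,1) ba: {A,B,C,S}
  cell(1,2) aa: {A,B,C}
  cell(2,3) aa: {A,B,C}
  cell(0,2) baa: {A,B,C,S}
  cell(1,3) aaa: {A,B,C}
  cell(0,3) baaa: {A,B,C,S}

S ∈ T[0,3] ⇒ YES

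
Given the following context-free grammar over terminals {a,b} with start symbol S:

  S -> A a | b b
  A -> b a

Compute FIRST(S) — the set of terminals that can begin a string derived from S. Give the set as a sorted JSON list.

FIRST sets, iterate to fixpoint:
iter 1:
  A via A→b a: +{b}
  S via S→A a: +{b}
  FIRST[S]={b}  FIRST[A]={b}
iter 2: (no change)
  FIRST[S]={b}  FIRST[A]={b}

FIRST(S) = ["b"]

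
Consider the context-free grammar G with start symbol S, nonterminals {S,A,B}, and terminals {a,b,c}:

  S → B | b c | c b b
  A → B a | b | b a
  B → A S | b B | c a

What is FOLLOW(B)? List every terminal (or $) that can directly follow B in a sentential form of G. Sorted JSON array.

FIRST sets, iterate to fixpoint:
[1]
  A via A→b: +{b}
  B via B→A S: +{b}
  B via B→c a: +{c}
  S via S→B: +{b,c}
  S: {b,c}  A: {b}  B: {b,c}
[2]
  A via A→B a: +{c}
  S: {b,c}  A: {b,c}  B: {b,c}
[3] done
  S: {b,c}  A: {b,c}  B: {b,c}

FOLLOW sets:
seed FOLLOW(S) with $
pass 1:
  A→B a: FOLLOW(B) ⊇ FIRST(a) = {a}; new: +{a}
  B→A S: FOLLOW(A) ⊇ FIRST(S) = {b,c}; new: +{b,c}
  B→A S: FOLLOW(S) ⊇ FOLLOW(B) ⊇ {a}; new: +{a}
  S→B: FOLLOW(B) ⊇ FOLLOW(S) ⊇ {$,a}; new: +{$}
  FOLLOW(S)={$,a}  FOLLOW(A)={b,c}  FOLLOW(B)={$,a}
pass 2: (no change)
  FOLLOW(S)={$,a}  FOLLOW(A)={b,c}  FOLLOW(B)={$,a}

FOLLOW(B) = ["$", "a"]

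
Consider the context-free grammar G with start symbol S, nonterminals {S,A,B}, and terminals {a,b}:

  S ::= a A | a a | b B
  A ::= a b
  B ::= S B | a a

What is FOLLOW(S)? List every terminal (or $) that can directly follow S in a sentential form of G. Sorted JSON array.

FIRST sets, iterate to fixpoint:
[1]
  A via A→a b: +{a}
  B via B→a a: +{a}
  S via S→a A: +{a}
  S via S→b B: +{b}
  FIRST[S]={a,b}  FIRST[A]={a}  FIRST[B]={a}
[2]
  B via B→S B: +{b}
  FIRST[S]={a,b}  FIRST[A]={a}  FIRST[B]={a,b}
[3] — fixpoint
  FIRST[S]={a,b}  FIRST[A]={a}  FIRST[B]={a,b}

FOLLOW iteration:
initialize: $ ∈ FOLLOW(S)
pass 1:
  B→S B: FOLLOW(S) ⊇ FIRST(B) = {a,b}; new: +{a,b}
  S→a A: FOLLOW(A) ⊇ FOLLOW(S) ⊇ {$,a,b}; new: +{$,a,b}
  S→b B: FOLLOW(B) ⊇ FOLLOW(S) ⊇ {$,a,b}; new: +{$,a,b}
  S: {$,a,b}  A: {$,a,b}  B: {$,a,b}
pass 2: (stable)
  S: {$,a,b}  A: {$,a,b}  B: {$,a,b}

FOLLOW(S) = ["$", "a", "b"]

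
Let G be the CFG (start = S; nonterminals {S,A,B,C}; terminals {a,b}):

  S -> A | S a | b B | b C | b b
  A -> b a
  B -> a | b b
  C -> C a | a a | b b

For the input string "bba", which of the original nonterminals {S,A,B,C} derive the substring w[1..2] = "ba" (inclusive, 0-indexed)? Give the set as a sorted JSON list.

CNF form of G:
  S -> S T1 | T0 B | T0 C | T0 T0 | T0 T1
  A -> T0 T1
  B -> T0 T0 | a
  C -> C T1 | T0 T0 | T1 T1
  T0 -> b
  T1 -> a

CYK fill (cells [i..j] with 1 ≤ i ≤ j ≤ 2 only):
  cell(1,1) b: {T0}  orig:{}
  cell(2,2) a: {B,T1}  orig:{B}
  cell(1,2) ba: {A,S}

Original NTs in T[1,2] deriving "ba": ["A", "S"]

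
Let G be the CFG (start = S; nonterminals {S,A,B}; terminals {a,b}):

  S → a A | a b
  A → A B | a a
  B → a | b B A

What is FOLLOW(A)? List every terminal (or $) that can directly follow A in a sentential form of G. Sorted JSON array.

FIRST sets, iterate to fixpoint:
round 1:
  A via A→a a: +{a}
  B via B→a: +{a}
  B via B→b B A: +{b}
  S via S→a A: +{a}
  FIRST[S]={a}  FIRST[A]={a}  FIRST[B]={a,b}
round 2: (stable)
  FIRST[S]={a}  FIRST[A]={a}  FIRST[B]={a,b}

Compute FOLLOW by fixpoint:
FOLLOW(S) := {$}
iter 1:
  A→A B: FOLLOW(A) ⊇ FIRST(B) = {a,b}; new: +{a,b}
  A→A B: FOLLOW(B) ⊇ FOLLOW(A) ⊇ {a,b}; new: +{a,b}
  S→a A: FOLLOW(A) ⊇ FOLLOW(S) ⊇ {$}; new: +{$}
  FOLLOW[S]={$}  FOLLOW[A]={$,a,b}  FOLLOW[B]={a,b}
iter 2:
  A→A B: FOLLOW(B) ⊇ FOLLOW(A) ⊇ {$,a,b}; new: +{$}
  FOLLOW[S]={$}  FOLLOW[A]={$,a,b}  FOLLOW[B]={$,a,b}
iter 3: done
  FOLLOW[S]={$}  FOLLOW[A]={$,a,b}  FOLLOW[B]={$,a,b}

FOLLOW(A) = ["$", "a", "b"]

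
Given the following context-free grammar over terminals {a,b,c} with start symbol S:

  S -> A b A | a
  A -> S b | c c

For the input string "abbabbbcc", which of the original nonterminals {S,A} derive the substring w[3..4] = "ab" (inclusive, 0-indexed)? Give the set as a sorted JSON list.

Convert to CNF:
  S -> A X2 | a
  A -> S T0 | T1 T1
  T0 -> b
  T1 -> c
  X2 -> T0 A

Fill CYK table bottom-up — only the sub-triangle for w[3..4]:
  [3..3]={S}  "a"
  [4..4]={T0}  "b"  orig:{}
  [3..4]={A}  "ab"

Original NTs in T[3,4] deriving "ab": ["A"]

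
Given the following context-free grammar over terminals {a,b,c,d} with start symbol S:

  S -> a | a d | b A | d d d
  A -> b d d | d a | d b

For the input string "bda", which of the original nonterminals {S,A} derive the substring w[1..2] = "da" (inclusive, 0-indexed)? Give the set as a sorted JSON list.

CNF form of G:
  S -> T0 A | T1 X4 | T2 T1 | a
  A -> T0 X3 | T1 T0 | T1 T2
  T0 -> b
  T1 -> d
  T2 -> a
  X3 -> T1 T1
  X4 -> T1 T1

CYK fill — only the sub-triangle for w[1..2]:
  [1..1]={T1}  "d"  orig:{}
  [2..2]={S,T2}  "a"  orig:{S}
  [1..2]={A}  "da"

Original NTs in T[1,2] deriving "da": ["A"]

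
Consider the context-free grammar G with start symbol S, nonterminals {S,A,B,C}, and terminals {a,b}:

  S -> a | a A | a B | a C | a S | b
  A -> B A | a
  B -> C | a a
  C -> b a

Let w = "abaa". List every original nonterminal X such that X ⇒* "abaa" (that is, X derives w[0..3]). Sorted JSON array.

Convert to CNF:
  S -> T0 A | T0 B | T0 C | T0 S | a | b
  A -> B A | a
  B -> T0 T0 | T1 T0
  C -> T1 T0
  T0 -> a
  T1 -> b

CYK fill, restricted to cells inside w[0..3]:
  T[0,0] 'a' = {A,S,T0}  orig:{A,S}
  T[1,1] 'b' = {S,T1}  orig:{S}
  T[2,2] 'a' = {A,S,T0}  orig:{A,S}
  T[3,3] 'a' = {A,S,T0}  orig:{A,S}
  T[0,1] 'ab' = {S}
  T[1,2] 'ba' = {B,C}
  T[2,3] 'aa' = {B,S}
  T[0,2] 'aba' = {S}
  T[1,3] 'baa' = {A}
  T[0,3] 'abaa' = {S}

Original NTs in T[0,3] deriving "abaa": ["S"]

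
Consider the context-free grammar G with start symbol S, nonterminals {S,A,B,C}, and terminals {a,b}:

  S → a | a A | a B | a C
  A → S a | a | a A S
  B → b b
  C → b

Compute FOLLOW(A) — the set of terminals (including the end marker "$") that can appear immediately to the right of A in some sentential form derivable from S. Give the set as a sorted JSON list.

Compute FIRST by fixpoint:
round 1:
  A via A→a: +{a}
  B via B→b b: +{b}
  C via C→b: +{b}
  S via S→a: +{a}
  FIRST(S)={a}  FIRST(A)={a}  FIRST(B)={b}  FIRST(C)={b}
round 2: (no change)
  FIRST(S)={a}  FIRST(A)={a}  FIRST(B)={b}  FIRST(C)={b}

FOLLOW iteration:
seed FOLLOW(S) with $
iter 1:
  A→S a: FOLLOW(S) ⊇ FIRST(a) = {a}; new: +{a}
  A→a A S: FOLLOW(A) ⊇ FIRST(S) = {a}; new: +{a}
  S→a A: FOLLOW(A) ⊇ FOLLOW(S) ⊇ {$,a}; new: +{$}
  S→a B: FOLLOW(B) ⊇ FOLLOW(S) ⊇ {$,a}; new: +{$,a}
  S→a C: FOLLOW(C) ⊇ FOLLOW(S) ⊇ {$,a}; new: +{$,a}
  FOLLOW[S]={$,a}  FOLLOW[A]={$,a}  FOLLOW[B]={$,a}  FOLLOW[C]={$,a}
iter 2: done
  FOLLOW[S]={$,a}  FOLLOW[A]={$,a}  FOLLOW[B]={$,a}  FOLLOW[C]={$,a}

FOLLOW(A) = ["$", "a"]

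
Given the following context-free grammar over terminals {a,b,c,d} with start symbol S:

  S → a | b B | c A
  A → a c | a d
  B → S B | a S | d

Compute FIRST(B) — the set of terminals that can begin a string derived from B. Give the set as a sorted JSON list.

FIRST iteration:
[1]
  A via A→a c: +{a}
  B via B→a S: +{a}
  B via B→d: +{d}
  S via S→a: +{a}
  S via S→b B: +{b}
  S via S→c A: +{c}
  FIRST(S)={a,b,c}  FIRST(A)={a}  FIRST(B)={a,d}
[2]
  B via B→S B: +{b,c}
  FIRST(S)={a,b,c}  FIRST(A)={a}  FIRST(B)={a,b,c,d}
[3] — fixpoint
  FIRST(S)={a,b,c}  FIRST(A)={a}  FIRST(B)={a,b,c,d}

FIRST(B) = ["a", "b", "c", "d"]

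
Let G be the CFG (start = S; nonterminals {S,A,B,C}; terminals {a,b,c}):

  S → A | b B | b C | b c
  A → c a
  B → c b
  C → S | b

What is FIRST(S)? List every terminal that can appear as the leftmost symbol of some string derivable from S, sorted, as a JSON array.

Compute FIRST by fixpoint:
round 1:
  A via A→c a: +{c}
  B via B→c b: +{c}
  C via C→b: +{b}
  S via S→A: +{c}
  S via S→b B: +{b}
  S: {b,c}  A: {c}  B: {c}  C: {b}
round 2:
  C via C→S: +{c}
  S: {b,c}  A: {c}  B: {c}  C: {b,c}
round 3: done
  S: {b,c}  A: {c}  B: {c}  C: {b,c}

FIRST(S) = ["b", "c"]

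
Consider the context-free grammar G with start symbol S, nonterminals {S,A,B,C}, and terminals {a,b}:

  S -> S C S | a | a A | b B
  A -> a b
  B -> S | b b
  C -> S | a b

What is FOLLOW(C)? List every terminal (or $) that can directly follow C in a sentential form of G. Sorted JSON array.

FIRST sets, iterate to fixpoint:
round 1:
  A via A→a b: +{a}
  B via B→b b: +{b}
  C via C→a b: +{a}
  S via S→a: +{a}
  S via S→b B: +{b}
  FIRST[S]={a,b}  FIRST[A]={a}  FIRST[B]={b}  FIRST[C]={a}
round 2:
  B via B→S: +{a}
  C via C→S: +{b}
  FIRST[S]={a,b}  FIRST[A]={a}  FIRST[B]={a,b}  FIRST[C]={a,b}
round 3: (stable)
  FIRST[S]={a,b}  FIRST[A]={a}  FIRST[B]={a,b}  FIRST[C]={a,b}

FOLLOW iteration:
initialize: $ ∈ FOLLOW(S)
iter 1:
  S→S C S: FOLLOW(S) ⊇ FIRST(C) = {a,b}; new: +{a,b}
  S→S C S: FOLLOW(C) ⊇ FIRST(S) = {a,b}; new: +{a,b}
  S→a A: FOLLOW(A) ⊇ FOLLOW(S) ⊇ {$,a,b}; new: +{$,a,b}
  S→b B: FOLLOW(B) ⊇ FOLLOW(S) ⊇ {$,a,b}; new: +{$,a,b}
  S: {$,a,b}  A: {$,a,b}  B: {$,a,b}  C: {a,b}
iter 2: done
  S: {$,a,b}  A: {$,a,b}  B: {$,a,b}  C: {a,b}

FOLLOW(C) = ["a", "b"]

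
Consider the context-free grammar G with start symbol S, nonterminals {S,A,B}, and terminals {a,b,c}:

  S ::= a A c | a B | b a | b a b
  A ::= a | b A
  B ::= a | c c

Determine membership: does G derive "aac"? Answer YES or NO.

CNF form of G:
  S -> T0 T2 | T0 X4 | T2 B | T2 X3
  A -> T0 A | a
  B -> T1 T1 | a
  T0 -> b
  T1 -> c
  T2 -> a
  X3 -> A T1
  X4 -> T2 T0

CYK fill:
  T[0,0] 'a' = {A,B,T2}  orig:{A,B}
  T[1,1] 'a' = {A,B,T2}  orig:{A,B}
  T[2,2] 'c' = {T1}  orig:{}
  T[0,1] 'aa' = {S}
  T[1,2] 'ac' = {X3}  orig:{}
  T[0,2] 'aac' = {S}

S ∈ T[0,2] ⇒ YES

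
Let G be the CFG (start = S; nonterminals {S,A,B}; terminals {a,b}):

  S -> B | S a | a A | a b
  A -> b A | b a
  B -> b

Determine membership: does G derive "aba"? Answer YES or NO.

Convert to CNF:
  S -> S T1 | T1 A | T1 T0 | b
  A -> T0 A | T0 T1
  B -> b
  T0 -> b
  T1 -> a

CYK fill:
  [0..0]={T1}  "a"  orig:{}
  [1..1]={B,S,T0}  "b"  orig:{B,S}
  [2..2]={T1}  "a"  orig:{}
  [0..1]={S}  "ab"
  [1..2]={A,S}  "ba"
  [0..2]={S}  "aba"

S ∈ T[0,2] ⇒ YES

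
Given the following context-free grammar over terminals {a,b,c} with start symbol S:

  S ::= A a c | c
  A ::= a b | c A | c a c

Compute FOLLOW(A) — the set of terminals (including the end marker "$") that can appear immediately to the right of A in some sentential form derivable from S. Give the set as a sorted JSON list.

FIRST iteration:
iter 1:
  A via A→a b: +{a}
  A via A→c A: +{c}
  S via S→A a c: +{a,c}
  S: {a,c}  A: {a,c}
iter 2: (stable)
  S: {a,c}  A: {a,c}

Compute FOLLOW by fixpoint:
initialize: $ ∈ FOLLOW(S)
pass 1:
  S→A a c: FOLLOW(A) ⊇ FIRST(a) = {a}; new: +{a}
  FOLLOW(S)={$}  FOLLOW(A)={a}
pass 2: — fixpoint
  FOLLOW(S)={$}  FOLLOW(A)={a}

FOLLOW(A) = ["a"]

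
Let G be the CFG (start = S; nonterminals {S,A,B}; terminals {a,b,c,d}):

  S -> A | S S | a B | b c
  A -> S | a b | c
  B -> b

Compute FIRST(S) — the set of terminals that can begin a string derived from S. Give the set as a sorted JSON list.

FIRST iteration:
pass 1:
  A via A→a b: +{a}
  A via A→c: +{c}
  B via B→b: +{b}
  S via S→A: +{a,c}
  S via S→b c: +{b}
  FIRST(S)={a,b,c}  FIRST(A)={a,c}  FIRST(B)={b}
pass 2:
  A via A→S: +{b}
  FIRST(S)={a,b,c}  FIRST(A)={a,b,c}  FIRST(B)={b}
pass 3: — fixpoint
  FIRST(S)={a,b,c}  FIRST(A)={a,b,c}  FIRST(B)={b}

FIRST(S) = ["a", "b", "c"]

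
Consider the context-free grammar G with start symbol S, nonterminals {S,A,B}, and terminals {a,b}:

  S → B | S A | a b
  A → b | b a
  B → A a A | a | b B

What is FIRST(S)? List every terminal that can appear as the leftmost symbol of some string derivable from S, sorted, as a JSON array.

FIRST iteration:
iter 1:
  A via A→b: +{b}
  B via B→A a A: +{b}
  B via B→a: +{a}
  S via S→B: +{a,b}
  FIRST(S)={a,b}  FIRST(A)={b}  FIRST(B)={a,b}
iter 2: (stable)
  FIRST(S)={a,b}  FIRST(A)={b}  FIRST(B)={a,b}

FIRST(S) = ["a", "b"]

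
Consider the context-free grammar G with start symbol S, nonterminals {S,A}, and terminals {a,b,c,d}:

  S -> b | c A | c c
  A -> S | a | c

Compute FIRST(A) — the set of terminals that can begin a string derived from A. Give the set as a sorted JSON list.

FIRST iteration:
pass 1:
  A via A→a: +{a}
  A via A→c: +{c}
  S via S→b: +{b}
  S via S→c A: +{c}
  S: {b,c}  A: {a,c}
pass 2:
  A via A→S: +{b}
  S: {b,c}  A: {a,b,c}
pass 3: — fixpoint
  S: {b,c}  A: {a,b,c}

FIRST(A) = ["a", "b", "c"]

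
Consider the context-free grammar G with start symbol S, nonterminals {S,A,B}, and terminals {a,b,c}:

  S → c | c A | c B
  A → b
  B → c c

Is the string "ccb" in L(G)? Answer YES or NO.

CNF form of G:
  S -> T0 A | T0 B | c
  A -> b
  B -> T0 T0
  T0 -> c

CYK table (by increasing span):
  cell(0,0) c: {S,T0}  orig:{S}
  cell(1,1) c: {S,T0}  orig:{S}
  cell(2,2) b: {A}
  cell(0,1) cc: {B}
  cell(1,2) cb: {S}
  cell(0,2) ccb: ∅

S ∉ T[0,2] ⇒ NO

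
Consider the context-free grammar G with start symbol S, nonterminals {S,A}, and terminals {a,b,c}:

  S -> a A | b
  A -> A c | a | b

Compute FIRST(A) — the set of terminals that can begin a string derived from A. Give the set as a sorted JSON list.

FIRST sets, iterate to fixpoint:
[1]
  A via A→a: +{a}
  A via A→b: +{b}
  S via S→a A: +{a}
  S via S→b: +{b}
  FIRST[S]={a,b}  FIRST[A]={a,b}
[2] (stable)
  FIRST[S]={a,b}  FIRST[A]={a,b}

FIRST(A) = ["a", "b"]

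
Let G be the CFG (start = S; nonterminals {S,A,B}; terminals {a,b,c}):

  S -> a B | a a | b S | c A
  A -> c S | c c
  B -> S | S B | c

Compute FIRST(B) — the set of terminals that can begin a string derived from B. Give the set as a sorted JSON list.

Compute FIRST by fixpoint:
[1]
  A via A→c S: +{c}
  B via B→c: +{c}
  S via S→a B: +{a}
  S via S→b S: +{b}
  S via S→c A: +{c}
  S: {a,b,c}  A: {c}  B: {c}
[2]
  B via B→S: +{a,b}
  S: {a,b,c}  A: {c}  B: {a,b,c}
[3] (no change)
  S: {a,b,c}  A: {c}  B: {a,b,c}

FIRST(B) = ["a", "b", "c"]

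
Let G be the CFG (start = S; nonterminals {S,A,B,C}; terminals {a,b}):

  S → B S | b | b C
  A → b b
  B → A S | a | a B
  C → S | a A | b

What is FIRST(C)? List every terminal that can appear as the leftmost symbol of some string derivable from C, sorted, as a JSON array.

Compute FIRST by fixpoint:
iter 1:
  A via A→b b: +{b}
  B via B→A S: +{b}
  B via B→a: +{a}
  C via C→a A: +{a}
  C via C→b: +{b}
  S via S→B S: +{a,b}
  FIRST(S)={a,b}  FIRST(A)={b}  FIRST(B)={a,b}  FIRST(C)={a,b}
iter 2: — fixpoint
  FIRST(S)={a,b}  FIRST(A)={b}  FIRST(B)={a,b}  FIRST(C)={a,b}

FIRST(C) = ["a", "b"]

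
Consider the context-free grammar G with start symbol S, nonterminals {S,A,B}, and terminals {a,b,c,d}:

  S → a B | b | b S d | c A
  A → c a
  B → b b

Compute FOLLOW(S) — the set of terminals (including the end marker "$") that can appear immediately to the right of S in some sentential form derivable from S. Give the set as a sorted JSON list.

Compute FIRST by fixpoint:
iter 1:
  A via A→c a: +{c}
  B via B→b b: +{b}
  S via S→a B: +{a}
  S via S→b: +{b}
  S via S→c A: +{c}
  S: {a,b,c}  A: {c}  B: {b}
iter 2: done
  S: {a,b,c}  A: {c}  B: {b}

FOLLOW sets:
seed FOLLOW(S) with $
round 1:
  S→a B: FOLLOW(B) ⊇ FOLLOW(S) ⊇ {$}; new: +{$}
  S→b S d: FOLLOW(S) ⊇ FIRST(d) = {d}; new: +{d}
  S→c A: FOLLOW(A) ⊇ FOLLOW(S) ⊇ {$,d}; new: +{$,d}
  FOLLOW[S]={$,d}  FOLLOW[A]={$,d}  FOLLOW[B]={$}
round 2:
  S→a B: FOLLOW(B) ⊇ FOLLOW(S) ⊇ {$,d}; new: +{d}
  FOLLOW[S]={$,d}  FOLLOW[A]={$,d}  FOLLOW[B]={$,d}
round 3: (stable)
  FOLLOW[S]={$,d}  FOLLOW[A]={$,d}  FOLLOW[B]={$,d}

FOLLOW(S) = ["$", "d"]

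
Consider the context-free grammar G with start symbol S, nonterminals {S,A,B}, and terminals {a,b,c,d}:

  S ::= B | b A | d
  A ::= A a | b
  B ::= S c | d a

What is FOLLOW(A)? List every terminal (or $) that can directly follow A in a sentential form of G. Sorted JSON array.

FIRST iteration:
[1]
  A via A→b: +{b}
  B via B→d a: +{d}
  S via S→B: +{d}
  S via S→b A: +{b}
  FIRST(S)={b,d}  FIRST(A)={b}  FIRST(B)={d}
[2]
  B via B→S c: +{b}
  FIRST(S)={b,d}  FIRST(A)={b}  FIRST(B)={b,d}
[3] — fixpoint
  FIRST(S)={b,d}  FIRST(A)={b}  FIRST(B)={b,d}

FOLLOW sets:
FOLLOW(S) := {$}
pass 1:
  A→A a: FOLLOW(A) ⊇ FIRST(a) = {a}; new: +{a}
  B→S c: FOLLOW(S) ⊇ FIRST(c) = {c}; new: +{c}
  S→B: FOLLOW(B) ⊇ FOLLOW(S) ⊇ {$,c}; new: +{$,c}
  S→b A: FOLLOW(A) ⊇ FOLLOW(S) ⊇ {$,c}; new: +{$,c}
  FOLLOW[S]={$,c}  FOLLOW[A]={$,a,c}  FOLLOW[B]={$,c}
pass 2: (no change)
  FOLLOW[S]={$,c}  FOLLOW[A]={$,a,c}  FOLLOW[B]={$,c}

FOLLOW(A) = ["$", "a", "c"]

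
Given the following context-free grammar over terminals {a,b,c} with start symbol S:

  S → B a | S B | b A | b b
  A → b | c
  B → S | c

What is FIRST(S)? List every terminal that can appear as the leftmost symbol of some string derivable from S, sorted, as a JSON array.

Compute FIRST by fixpoint:
pass 1:
  A via A→b: +{b}
  A via A→c: +{c}
  B via B→c: +{c}
  S via S→B a: +{c}
  S via S→b A: +{b}
  S: {b,c}  A: {b,c}  B: {c}
pass 2:
  B via B→S: +{b}
  S: {b,c}  A: {b,c}  B: {b,c}
pass 3: (no change)
  S: {b,c}  A: {b,c}  B: {b,c}

FIRST(S) = ["b", "c"]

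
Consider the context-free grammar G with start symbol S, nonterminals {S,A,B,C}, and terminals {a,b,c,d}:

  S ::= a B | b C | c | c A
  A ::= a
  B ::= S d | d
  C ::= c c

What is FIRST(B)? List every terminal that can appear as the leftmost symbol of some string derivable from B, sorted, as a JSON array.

Compute FIRST by fixpoint:
round 1:
  A via A→a: +{a}
  B via B→d: +{d}
  C via C→c c: +{c}
  S via S→a B: +{a}
  S via S→b C: +{b}
  S via S→c: +{c}
  S: {a,b,c}  A: {a}  B: {d}  C: {c}
round 2:
  B via B→S d: +{a,b,c}
  S: {a,b,c}  A: {a}  B: {a,b,c,d}  C: {c}
round 3: (no change)
  S: {a,b,c}  A: {a}  B: {a,b,c,d}  C: {c}

FIRST(B) = ["a", "b", "c", "d"]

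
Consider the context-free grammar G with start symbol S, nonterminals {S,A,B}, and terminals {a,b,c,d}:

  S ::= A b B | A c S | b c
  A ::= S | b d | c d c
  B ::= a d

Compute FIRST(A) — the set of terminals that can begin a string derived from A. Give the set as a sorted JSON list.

FIRST iteration:
round 1:
  A via A→b d: +{b}
  A via A→c d c: +{c}
  B via B→a d: +{a}
  S via S→A b B: +{b,c}
  S: {b,c}  A: {b,c}  B: {a}
round 2: (stable)
  S: {b,c}  A: {b,c}  B: {a}

FIRST(A) = ["b", "c"]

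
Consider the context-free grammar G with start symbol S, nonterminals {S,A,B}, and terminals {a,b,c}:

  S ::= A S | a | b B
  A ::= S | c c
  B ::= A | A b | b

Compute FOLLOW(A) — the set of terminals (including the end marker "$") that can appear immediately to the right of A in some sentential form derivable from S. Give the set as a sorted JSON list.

FIRST sets, iterate to fixpoint:
pass 1:
  A via A→c c: +{c}
  B via B→A: +{c}
  B via B→b: +{b}
  S via S→A S: +{c}
  S via S→a: +{a}
  S via S→b B: +{b}
  S: {a,b,c}  A: {c}  B: {b,c}
pass 2:
  A via A→S: +{a,b}
  B via B→A: +{a}
  S: {a,b,c}  A: {a,b,c}  B: {a,b,c}
pass 3: done
  S: {a,b,c}  A: {a,b,c}  B: {a,b,c}

FOLLOW iteration:
seed FOLLOW(S) with $
iter 1:
  B→A b: FOLLOW(A) ⊇ FIRST(b) = {b}; new: +{b}
  S→A S: FOLLOW(A) ⊇ FIRST(S) = {a,b,c}; new: +{a,c}
  S→b B: FOLLOW(B) ⊇ FOLLOW(S) ⊇ {$}; new: +{$}
  S: {$}  A: {a,b,c}  B: {$}
iter 2:
  A→S: FOLLOW(S) ⊇ FOLLOW(A) ⊇ {a,b,c}; new: +{a,b,c}
  B→A: FOLLOW(A) ⊇ FOLLOW(B) ⊇ {$}; new: +{$}
  S→b B: FOLLOW(B) ⊇ FOLLOW(S) ⊇ {$,a,b,c}; new: +{a,b,c}
  S: {$,a,b,c}  A: {$,a,b,c}  B: {$,a,b,c}
iter 3: — fixpoint
  S: {$,a,b,c}  A: {$,a,b,c}  B: {$,a,b,c}

FOLLOW(A) = ["$", "a", "b", "c"]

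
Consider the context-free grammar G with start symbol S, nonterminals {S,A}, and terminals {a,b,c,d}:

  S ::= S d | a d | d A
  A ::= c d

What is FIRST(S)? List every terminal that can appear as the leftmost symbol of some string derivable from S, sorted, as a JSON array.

FIRST iteration:
round 1:
  A via A→c d: +{c}
  S via S→a d: +{a}
  S via S→d A: +{d}
  S: {a,d}  A: {c}
round 2: — fixpoint
  S: {a,d}  A: {c}

FIRST(S) = ["a", "d"]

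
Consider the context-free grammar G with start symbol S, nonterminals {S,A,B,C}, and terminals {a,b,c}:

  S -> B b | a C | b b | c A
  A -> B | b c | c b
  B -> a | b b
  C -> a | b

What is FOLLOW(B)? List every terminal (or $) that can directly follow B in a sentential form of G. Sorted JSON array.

FIRST iteration:
pass 1:
  A via A→b c: +{b}
  A via A→c b: +{c}
  B via B→a: +{a}
  B via B→b b: +{b}
  C via C→a: +{a}
  C via C→b: +{b}
  S via S→B b: +{a,b}
  S via S→c A: +{c}
  FIRST[S]={a,b,c}  FIRST[A]={b,c}  FIRST[B]={a,b}  FIRST[C]={a,b}
pass 2:
  A via A→B: +{a}
  FIRST[S]={a,b,c}  FIRST[A]={a,b,c}  FIRST[B]={a,b}  FIRST[C]={a,b}
pass 3: (stable)
  FIRST[S]={a,b,c}  FIRST[A]={a,b,c}  FIRST[B]={a,b}  FIRST[C]={a,b}

FOLLOW iteration:
FOLLOW(S) := {$}
iter 1:
  S→B b: FOLLOW(B) ⊇ FIRST(b) = {b}; new: +{b}
  S→a C: FOLLOW(C) ⊇ FOLLOW(S) ⊇ {$}; new: +{$}
  S→c A: FOLLOW(A) ⊇ FOLLOW(S) ⊇ {$}; new: +{$}
  S: {$}  A: {$}  B: {b}  C: {$}
iter 2:
  A→B: FOLLOW(B) ⊇ FOLLOW(A) ⊇ {$}; new: +{$}
  S: {$}  A: {$}  B: {$,b}  C: {$}
iter 3: (stable)
  S: {$}  A: {$}  B: {$,b}  C: {$}

FOLLOW(B) = ["$", "b"]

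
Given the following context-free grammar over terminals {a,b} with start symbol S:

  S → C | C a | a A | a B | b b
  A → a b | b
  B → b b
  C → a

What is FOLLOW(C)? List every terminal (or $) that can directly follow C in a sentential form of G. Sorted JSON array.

FIRST sets, iterate to fixpoint:
round 1:
  A via A→a b: +{a}
  A via A→b: +{b}
  B via B→b b: +{b}
  C via C→a: +{a}
  S via S→C: +{a}
  S via S→b b: +{b}
  FIRST(S)={a,b}  FIRST(A)={a,b}  FIRST(B)={b}  FIRST(C)={a}
round 2: (stable)
  FIRST(S)={a,b}  FIRST(A)={a,b}  FIRST(B)={b}  FIRST(C)={a}

FOLLOW sets:
initialize: $ ∈ FOLLOW(S)
iter 1:
  S→C: FOLLOW(C) ⊇ FOLLOW(S) ⊇ {$}; new: +{$}
  S→C a: FOLLOW(C) ⊇ FIRST(a) = {a}; new: +{a}
  S→a A: FOLLOW(A) ⊇ FOLLOW(S) ⊇ {$}; new: +{$}
  S→a B: FOLLOW(B) ⊇ FOLLOW(S) ⊇ {$}; new: +{$}
  S: {$}  A: {$}  B: {$}  C: {$,a}
iter 2: — fixpoint
  S: {$}  A: {$}  B: {$}  C: {$,a}

FOLLOW(C) = ["$", "a"]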